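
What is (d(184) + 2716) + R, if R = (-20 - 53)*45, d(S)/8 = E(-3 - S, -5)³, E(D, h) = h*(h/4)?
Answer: 11073/8 ≈ 1384.1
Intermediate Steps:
E(D, h) = h²/4 (E(D, h) = h*(h*(¼)) = h*(h/4) = h²/4)
d(S) = 15625/8 (d(S) = 8*((¼)*(-5)²)³ = 8*((¼)*25)³ = 8*(25/4)³ = 8*(15625/64) = 15625/8)
R = -3285 (R = -73*45 = -3285)
(d(184) + 2716) + R = (15625/8 + 2716) - 3285 = 37353/8 - 3285 = 11073/8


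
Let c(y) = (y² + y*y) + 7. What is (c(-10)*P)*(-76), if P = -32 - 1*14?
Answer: 723672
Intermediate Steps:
c(y) = 7 + 2*y² (c(y) = (y² + y²) + 7 = 2*y² + 7 = 7 + 2*y²)
P = -46 (P = -32 - 14 = -46)
(c(-10)*P)*(-76) = ((7 + 2*(-10)²)*(-46))*(-76) = ((7 + 2*100)*(-46))*(-76) = ((7 + 200)*(-46))*(-76) = (207*(-46))*(-76) = -9522*(-76) = 723672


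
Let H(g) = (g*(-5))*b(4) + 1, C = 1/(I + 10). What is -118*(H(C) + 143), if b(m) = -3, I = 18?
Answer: -238773/14 ≈ -17055.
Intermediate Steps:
C = 1/28 (C = 1/(18 + 10) = 1/28 ≈ 0.035714)
H(g) = 1 + 15*g (H(g) = (g*(-5))*(-3) + 1 = -5*g*(-3) + 1 = 15*g + 1 = 1 + 15*g)
-118*(H(C) + 143) = -118*((1 + 15*(1/28)) + 143) = -118*((1 + 15/28) + 143) = -118*(43/28 + 143) = -118*4047/28 = -238773/14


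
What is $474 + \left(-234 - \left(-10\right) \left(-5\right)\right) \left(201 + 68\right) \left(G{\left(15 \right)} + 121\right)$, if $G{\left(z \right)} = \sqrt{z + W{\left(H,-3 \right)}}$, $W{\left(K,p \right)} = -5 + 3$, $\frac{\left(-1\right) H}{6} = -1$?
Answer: $-9243442 - 76396 \sqrt{13} \approx -9.5189 \cdot 10^{6}$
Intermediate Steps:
$H = 6$ ($H = \left(-6\right) \left(-1\right) = 6$)
$W{\left(K,p \right)} = -2$
$G{\left(z \right)} = \sqrt{-2 + z}$ ($G{\left(z \right)} = \sqrt{z - 2} = \sqrt{-2 + z}$)
$474 + \left(-234 - \left(-10\right) \left(-5\right)\right) \left(201 + 68\right) \left(G{\left(15 \right)} + 121\right) = 474 + \left(-234 - \left(-10\right) \left(-5\right)\right) \left(201 + 68\right) \left(\sqrt{-2 + 15} + 121\right) = 474 + \left(-234 - 50\right) 269 \left(\sqrt{13} + 121\right) = 474 + \left(-234 - 50\right) 269 \left(121 + \sqrt{13}\right) = 474 - 284 \left(32549 + 269 \sqrt{13}\right) = 474 - \left(9243916 + 76396 \sqrt{13}\right) = -9243442 - 76396 \sqrt{13}$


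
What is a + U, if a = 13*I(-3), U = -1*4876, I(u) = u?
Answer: -4915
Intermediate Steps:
U = -4876
a = -39 (a = 13*(-3) = -39)
a + U = -39 - 4876 = -4915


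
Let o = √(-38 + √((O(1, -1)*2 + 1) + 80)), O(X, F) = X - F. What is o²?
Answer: -38 + √85 ≈ -28.780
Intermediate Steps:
o = √(-38 + √85) (o = √(-38 + √(((1 - 1*(-1))*2 + 1) + 80)) = √(-38 + √(((1 + 1)*2 + 1) + 80)) = √(-38 + √((2*2 + 1) + 80)) = √(-38 + √((4 + 1) + 80)) = √(-38 + √(5 + 80)) = √(-38 + √85) ≈ 5.3647*I)
o² = (√(-38 + √85))² = -38 + √85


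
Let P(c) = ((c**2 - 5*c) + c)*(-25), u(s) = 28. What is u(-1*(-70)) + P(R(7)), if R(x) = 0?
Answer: 28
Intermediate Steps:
P(c) = -25*c**2 + 100*c (P(c) = (c**2 - 4*c)*(-25) = -25*c**2 + 100*c)
u(-1*(-70)) + P(R(7)) = 28 + 25*0*(4 - 1*0) = 28 + 25*0*(4 + 0) = 28 + 25*0*4 = 28 + 0 = 28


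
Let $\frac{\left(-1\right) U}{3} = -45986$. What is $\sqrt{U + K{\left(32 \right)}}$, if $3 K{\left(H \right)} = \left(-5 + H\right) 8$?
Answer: $\sqrt{138030} \approx 371.52$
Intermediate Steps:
$U = 137958$ ($U = \left(-3\right) \left(-45986\right) = 137958$)
$K{\left(H \right)} = - \frac{40}{3} + \frac{8 H}{3}$ ($K{\left(H \right)} = \frac{\left(-5 + H\right) 8}{3} = \frac{-40 + 8 H}{3} = - \frac{40}{3} + \frac{8 H}{3}$)
$\sqrt{U + K{\left(32 \right)}} = \sqrt{137958 + \left(- \frac{40}{3} + \frac{8}{3} \cdot 32\right)} = \sqrt{137958 + \left(- \frac{40}{3} + \frac{256}{3}\right)} = \sqrt{137958 + 72} = \sqrt{138030}$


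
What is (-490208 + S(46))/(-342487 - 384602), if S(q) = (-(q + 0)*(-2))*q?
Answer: 161992/242363 ≈ 0.66839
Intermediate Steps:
S(q) = 2*q**2 (S(q) = (-q*(-2))*q = (-(-2)*q)*q = (2*q)*q = 2*q**2)
(-490208 + S(46))/(-342487 - 384602) = (-490208 + 2*46**2)/(-342487 - 384602) = (-490208 + 2*2116)/(-727089) = (-490208 + 4232)*(-1/727089) = -485976*(-1/727089) = 161992/242363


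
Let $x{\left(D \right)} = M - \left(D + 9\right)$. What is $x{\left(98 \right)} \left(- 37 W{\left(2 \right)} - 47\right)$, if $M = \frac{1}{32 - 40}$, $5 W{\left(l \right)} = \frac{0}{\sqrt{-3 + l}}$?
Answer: $\frac{40279}{8} \approx 5034.9$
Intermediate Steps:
$W{\left(l \right)} = 0$ ($W{\left(l \right)} = \frac{0 \frac{1}{\sqrt{-3 + l}}}{5} = \frac{1}{5} \cdot 0 = 0$)
$M = - \frac{1}{8}$ ($M = \frac{1}{-8} = - \frac{1}{8} \approx -0.125$)
$x{\left(D \right)} = - \frac{73}{8} - D$ ($x{\left(D \right)} = - \frac{1}{8} - \left(D + 9\right) = - \frac{1}{8} - \left(9 + D\right) = - \frac{73}{8} - D$)
$x{\left(98 \right)} \left(- 37 W{\left(2 \right)} - 47\right) = \left(- \frac{73}{8} - 98\right) \left(\left(-37\right) 0 - 47\right) = \left(- \frac{73}{8} - 98\right) \left(0 - 47\right) = \left(- \frac{857}{8}\right) \left(-47\right) = \frac{40279}{8}$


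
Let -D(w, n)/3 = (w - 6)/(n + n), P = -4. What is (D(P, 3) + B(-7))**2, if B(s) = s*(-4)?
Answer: 1089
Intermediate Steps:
D(w, n) = -3*(-6 + w)/(2*n) (D(w, n) = -3*(w - 6)/(n + n) = -3*(-6 + w)/(2*n))
B(s) = -4*s
(D(P, 3) + B(-7))**2 = ((3/2)*(6 - 1*(-4))/3 - 4*(-7))**2 = ((3/2)*(1/3)*(6 + 4) + 28)**2 = ((3/2)*(1/3)*10 + 28)**2 = (5 + 28)**2 = 33**2 = 1089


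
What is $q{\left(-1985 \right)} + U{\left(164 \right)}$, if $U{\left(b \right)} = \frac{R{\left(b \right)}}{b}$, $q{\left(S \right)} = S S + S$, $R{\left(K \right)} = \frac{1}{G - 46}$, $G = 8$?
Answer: $\frac{24543111679}{6232} \approx 3.9382 \cdot 10^{6}$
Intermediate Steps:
$R{\left(K \right)} = - \frac{1}{38}$ ($R{\left(K \right)} = \frac{1}{8 - 46} = \frac{1}{-38} = - \frac{1}{38}$)
$q{\left(S \right)} = S + S^{2}$ ($q{\left(S \right)} = S^{2} + S = S + S^{2}$)
$U{\left(b \right)} = - \frac{1}{38 b}$
$q{\left(-1985 \right)} + U{\left(164 \right)} = - 1985 \left(1 - 1985\right) - \frac{1}{38 \cdot 164} = \left(-1985\right) \left(-1984\right) - \frac{1}{6232} = 3938240 - \frac{1}{6232} = \frac{24543111679}{6232}$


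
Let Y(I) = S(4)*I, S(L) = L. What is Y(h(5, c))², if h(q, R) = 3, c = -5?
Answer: 144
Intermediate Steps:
Y(I) = 4*I
Y(h(5, c))² = (4*3)² = 12² = 144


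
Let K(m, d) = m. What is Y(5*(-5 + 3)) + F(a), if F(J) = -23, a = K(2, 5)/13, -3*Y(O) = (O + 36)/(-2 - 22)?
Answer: -815/36 ≈ -22.639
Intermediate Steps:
Y(O) = 1/2 + O/72 (Y(O) = -(O + 36)/(3*(-2 - 22)) = -(36 + O)/(3*(-24)) = -(36 + O)*(-1)/(3*24) = -(-3/2 - O/24)/3 = 1/2 + O/72)
a = 2/13 ≈ 0.15385
Y(5*(-5 + 3)) + F(a) = (1/2 + (5*(-5 + 3))/72) - 23 = (1/2 + (5*(-2))/72) - 23 = (1/2 + (1/72)*(-10)) - 23 = (1/2 - 5/36) - 23 = 13/36 - 23 = -815/36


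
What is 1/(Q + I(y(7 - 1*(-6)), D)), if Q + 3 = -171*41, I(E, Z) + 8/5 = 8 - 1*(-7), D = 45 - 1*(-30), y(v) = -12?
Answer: -5/35003 ≈ -0.00014284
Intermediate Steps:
D = 75 (D = 45 + 30 = 75)
I(E, Z) = 67/5 (I(E, Z) = -8/5 + (8 - 1*(-7)) = -8/5 + (8 + 7) = -8/5 + 15 = 67/5)
Q = -7014 (Q = -3 - 171*41 = -3 - 7011 = -7014)
1/(Q + I(y(7 - 1*(-6)), D)) = 1/(-7014 + 67/5) = 1/(-35003/5) = -5/35003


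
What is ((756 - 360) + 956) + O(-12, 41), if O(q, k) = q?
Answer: 1340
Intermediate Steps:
((756 - 360) + 956) + O(-12, 41) = ((756 - 360) + 956) - 12 = (396 + 956) - 12 = 1352 - 12 = 1340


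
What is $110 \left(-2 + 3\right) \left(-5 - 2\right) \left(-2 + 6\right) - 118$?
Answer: $-3198$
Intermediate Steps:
$110 \left(-2 + 3\right) \left(-5 - 2\right) \left(-2 + 6\right) - 118 = 110 \cdot 1 \left(\left(-7\right) 4\right) - 118 = 110 \cdot 1 \left(-28\right) - 118 = 110 \left(-28\right) - 118 = -3080 - 118 = -3198$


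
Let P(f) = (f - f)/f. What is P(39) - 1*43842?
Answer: -43842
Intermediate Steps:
P(f) = 0 (P(f) = 0/f = 0)
P(39) - 1*43842 = 0 - 1*43842 = 0 - 43842 = -43842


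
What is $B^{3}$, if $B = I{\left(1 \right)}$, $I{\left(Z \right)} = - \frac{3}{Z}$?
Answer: $-27$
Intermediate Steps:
$B = -3$ ($B = - \frac{3}{1} = \left(-3\right) 1 = -3$)
$B^{3} = \left(-3\right)^{3} = -27$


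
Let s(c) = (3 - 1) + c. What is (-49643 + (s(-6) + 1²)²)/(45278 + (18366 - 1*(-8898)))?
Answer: -13/19 ≈ -0.68421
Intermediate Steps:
s(c) = 2 + c
(-49643 + (s(-6) + 1²)²)/(45278 + (18366 - 1*(-8898))) = (-49643 + ((2 - 6) + 1²)²)/(45278 + (18366 - 1*(-8898))) = (-49643 + (-4 + 1)²)/(45278 + (18366 + 8898)) = (-49643 + (-3)²)/(45278 + 27264) = (-49643 + 9)/72542 = -49634*1/72542 = -13/19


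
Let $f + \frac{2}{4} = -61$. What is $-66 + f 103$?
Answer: $- \frac{12801}{2} \approx -6400.5$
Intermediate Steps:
$f = - \frac{123}{2}$ ($f = - \frac{1}{2} - 61 = - \frac{123}{2} \approx -61.5$)
$-66 + f 103 = -66 - \frac{12669}{2} = - \frac{12801}{2}$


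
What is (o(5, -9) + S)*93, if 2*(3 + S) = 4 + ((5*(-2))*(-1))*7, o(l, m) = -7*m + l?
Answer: 9486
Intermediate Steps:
o(l, m) = l - 7*m
S = 34 (S = -3 + (4 + ((5*(-2))*(-1))*7)/2 = -3 + (4 - 10*(-1)*7)/2 = -3 + (4 + 10*7)/2 = -3 + (4 + 70)/2 = -3 + (½)*74 = -3 + 37 = 34)
(o(5, -9) + S)*93 = ((5 - 7*(-9)) + 34)*93 = ((5 + 63) + 34)*93 = (68 + 34)*93 = 102*93 = 9486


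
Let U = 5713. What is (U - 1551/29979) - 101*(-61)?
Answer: 118656365/9993 ≈ 11874.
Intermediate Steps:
(U - 1551/29979) - 101*(-61) = (5713 - 1551/29979) - 101*(-61) = (5713 - 1551*1/29979) + 6161 = (5713 - 517/9993) + 6161 = 57089492/9993 + 6161 = 118656365/9993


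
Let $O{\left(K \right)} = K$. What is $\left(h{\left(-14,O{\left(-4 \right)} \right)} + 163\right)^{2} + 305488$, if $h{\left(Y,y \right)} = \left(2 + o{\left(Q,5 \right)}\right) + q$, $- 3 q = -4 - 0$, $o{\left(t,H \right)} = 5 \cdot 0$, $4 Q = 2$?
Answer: $\frac{2998393}{9} \approx 3.3316 \cdot 10^{5}$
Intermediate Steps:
$Q = \frac{1}{2}$ ($Q = \frac{1}{4} \cdot 2 = \frac{1}{2} \approx 0.5$)
$o{\left(t,H \right)} = 0$
$q = \frac{4}{3}$ ($q = - \frac{-4 - 0}{3} = - \frac{-4 + 0}{3} = \left(- \frac{1}{3}\right) \left(-4\right) = \frac{4}{3} \approx 1.3333$)
$h{\left(Y,y \right)} = \frac{10}{3}$ ($h{\left(Y,y \right)} = \left(2 + 0\right) + \frac{4}{3} = 2 + \frac{4}{3} = \frac{10}{3}$)
$\left(h{\left(-14,O{\left(-4 \right)} \right)} + 163\right)^{2} + 305488 = \left(\frac{10}{3} + 163\right)^{2} + 305488 = \left(\frac{499}{3}\right)^{2} + 305488 = \frac{249001}{9} + 305488 = \frac{2998393}{9}$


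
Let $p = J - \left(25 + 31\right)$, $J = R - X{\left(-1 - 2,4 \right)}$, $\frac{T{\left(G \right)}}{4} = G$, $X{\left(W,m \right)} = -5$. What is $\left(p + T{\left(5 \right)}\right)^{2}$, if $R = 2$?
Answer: $841$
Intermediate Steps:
$T{\left(G \right)} = 4 G$
$J = 7$ ($J = 2 - -5 = 2 + 5 = 7$)
$p = -49$ ($p = 7 - \left(25 + 31\right) = 7 - 56 = -49$)
$\left(p + T{\left(5 \right)}\right)^{2} = \left(-49 + 4 \cdot 5\right)^{2} = \left(-49 + 20\right)^{2} = \left(-29\right)^{2} = 841$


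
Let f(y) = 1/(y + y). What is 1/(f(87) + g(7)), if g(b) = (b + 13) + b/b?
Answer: 174/3655 ≈ 0.047606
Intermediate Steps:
g(b) = 14 + b (g(b) = (13 + b) + 1 = 14 + b)
f(y) = 1/(2*y)
1/(f(87) + g(7)) = 1/((½)/87 + (14 + 7)) = 1/((½)*(1/87) + 21) = 1/(1/174 + 21) = 1/(3655/174) = 174/3655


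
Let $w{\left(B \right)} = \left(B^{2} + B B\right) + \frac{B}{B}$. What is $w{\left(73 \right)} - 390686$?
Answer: $-380027$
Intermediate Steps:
$w{\left(B \right)} = 1 + 2 B^{2}$ ($w{\left(B \right)} = \left(B^{2} + B^{2}\right) + 1 = 2 B^{2} + 1 = 1 + 2 B^{2}$)
$w{\left(73 \right)} - 390686 = \left(1 + 2 \cdot 73^{2}\right) - 390686 = \left(1 + 2 \cdot 5329\right) - 390686 = \left(1 + 10658\right) - 390686 = 10659 - 390686 = -380027$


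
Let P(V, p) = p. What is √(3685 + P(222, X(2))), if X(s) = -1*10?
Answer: 35*√3 ≈ 60.622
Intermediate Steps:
X(s) = -10
√(3685 + P(222, X(2))) = √(3685 - 10) = √3675 = 35*√3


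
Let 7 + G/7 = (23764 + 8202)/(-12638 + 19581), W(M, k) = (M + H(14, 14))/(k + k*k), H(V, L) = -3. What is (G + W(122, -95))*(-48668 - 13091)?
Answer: 64169307586447/62000990 ≈ 1.0350e+6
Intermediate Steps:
W(M, k) = (-3 + M)/(k + k**2) (W(M, k) = (M - 3)/(k + k*k) = (-3 + M)/(k + k**2))
G = -116445/6943 (G = -49 + 7*((23764 + 8202)/(-12638 + 19581)) = -49 + 7*(31966/6943) = -49 + 223762/6943 = -116445/6943 ≈ -16.772)
(G + W(122, -95))*(-48668 - 13091) = (-116445/6943 + (-3 + 122)/((-95)*(1 - 95)))*(-48668 - 13091) = (-116445/6943 - 1/95*119/(-94))*(-61759) = (-116445/6943 - 1/95*(-1/94)*119)*(-61759) = (-116445/6943 + 119/8930)*(-61759) = -1039027633/62000990*(-61759) = 64169307586447/62000990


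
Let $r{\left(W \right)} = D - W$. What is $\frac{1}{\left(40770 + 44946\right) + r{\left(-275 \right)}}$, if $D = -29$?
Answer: $\frac{1}{85962} \approx 1.1633 \cdot 10^{-5}$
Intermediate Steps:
$r{\left(W \right)} = -29 - W$
$\frac{1}{\left(40770 + 44946\right) + r{\left(-275 \right)}} = \frac{1}{\left(40770 + 44946\right) - -246} = \frac{1}{85716 + \left(-29 + 275\right)} = \frac{1}{85716 + 246} = \frac{1}{85962}$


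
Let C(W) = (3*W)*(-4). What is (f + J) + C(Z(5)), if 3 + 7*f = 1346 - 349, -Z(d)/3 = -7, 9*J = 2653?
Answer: 1663/9 ≈ 184.78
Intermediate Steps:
J = 2653/9 (J = (⅑)*2653 = 2653/9 ≈ 294.78)
Z(d) = 21 (Z(d) = -3*(-7) = 21)
C(W) = -12*W
f = 142 (f = -3/7 + (1346 - 349)/7 = -3/7 + (⅐)*997 = -3/7 + 997/7 = 142)
(f + J) + C(Z(5)) = (142 + 2653/9) - 12*21 = 3931/9 - 252 = 1663/9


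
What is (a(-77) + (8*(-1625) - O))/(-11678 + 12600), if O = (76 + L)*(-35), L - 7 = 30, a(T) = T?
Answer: -4561/461 ≈ -9.8937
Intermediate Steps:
L = 37 (L = 7 + 30 = 37)
O = -3955 (O = (76 + 37)*(-35) = 113*(-35) = -3955)
(a(-77) + (8*(-1625) - O))/(-11678 + 12600) = (-77 + (8*(-1625) - 1*(-3955)))/(-11678 + 12600) = (-77 + (-13000 + 3955))/922 = (-77 - 9045)*(1/922) = -9122*1/922 = -4561/461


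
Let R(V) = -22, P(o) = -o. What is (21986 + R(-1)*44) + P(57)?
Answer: 20961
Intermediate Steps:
(21986 + R(-1)*44) + P(57) = (21986 - 22*44) - 1*57 = (21986 - 968) - 57 = 21018 - 57 = 20961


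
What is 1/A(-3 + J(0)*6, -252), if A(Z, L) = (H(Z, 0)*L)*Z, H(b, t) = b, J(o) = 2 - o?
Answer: -1/20412 ≈ -4.8991e-5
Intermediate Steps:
A(Z, L) = L*Z**2 (A(Z, L) = (Z*L)*Z = (L*Z)*Z = L*Z**2)
1/A(-3 + J(0)*6, -252) = 1/(-252*(-3 + (2 - 1*0)*6)**2) = 1/(-252*(-3 + (2 + 0)*6)**2) = 1/(-252*(-3 + 2*6)**2) = 1/(-252*(-3 + 12)**2) = 1/(-252*9**2) = 1/(-252*81) = 1/(-20412) = -1/20412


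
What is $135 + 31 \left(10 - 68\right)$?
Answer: $-1663$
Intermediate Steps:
$135 + 31 \left(10 - 68\right) = 135 + 31 \left(-58\right) = 135 - 1798 = -1663$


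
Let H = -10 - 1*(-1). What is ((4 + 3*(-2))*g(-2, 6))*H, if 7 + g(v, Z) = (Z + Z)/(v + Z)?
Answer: -72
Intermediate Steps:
g(v, Z) = -7 + 2*Z/(Z + v) (g(v, Z) = -7 + (Z + Z)/(v + Z) = -7 + (2*Z)/(Z + v) = -7 + 2*Z/(Z + v))
H = -9 (H = -10 + 1 = -9)
((4 + 3*(-2))*g(-2, 6))*H = ((4 + 3*(-2))*((-7*(-2) - 5*6)/(6 - 2)))*(-9) = ((4 - 6)*((14 - 30)/4))*(-9) = -(-16)/2*(-9) = -2*(-4)*(-9) = 8*(-9) = -72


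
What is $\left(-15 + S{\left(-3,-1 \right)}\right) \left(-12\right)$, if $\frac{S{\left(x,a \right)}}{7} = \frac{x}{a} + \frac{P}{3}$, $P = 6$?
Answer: $-240$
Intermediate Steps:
$S{\left(x,a \right)} = 14 + \frac{7 x}{a}$ ($S{\left(x,a \right)} = 7 \left(\frac{x}{a} + \frac{6}{3}\right) = 7 \left(\frac{x}{a} + 6 \cdot \frac{1}{3}\right) = 7 \left(\frac{x}{a} + 2\right) = 7 \left(2 + \frac{x}{a}\right) = 14 + \frac{7 x}{a}$)
$\left(-15 + S{\left(-3,-1 \right)}\right) \left(-12\right) = \left(-15 + \left(14 + 7 \left(-3\right) \frac{1}{-1}\right)\right) \left(-12\right) = \left(-15 + \left(14 + 7 \left(-3\right) \left(-1\right)\right)\right) \left(-12\right) = \left(-15 + \left(14 + 21\right)\right) \left(-12\right) = \left(-15 + 35\right) \left(-12\right) = 20 \left(-12\right) = -240$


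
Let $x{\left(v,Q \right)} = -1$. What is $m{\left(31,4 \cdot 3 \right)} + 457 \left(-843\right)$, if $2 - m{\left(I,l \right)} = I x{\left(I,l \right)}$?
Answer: $-385218$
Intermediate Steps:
$m{\left(I,l \right)} = 2 + I$ ($m{\left(I,l \right)} = 2 - I \left(-1\right) = 2 - - I = 2 + I$)
$m{\left(31,4 \cdot 3 \right)} + 457 \left(-843\right) = \left(2 + 31\right) + 457 \left(-843\right) = 33 - 385251 = -385218$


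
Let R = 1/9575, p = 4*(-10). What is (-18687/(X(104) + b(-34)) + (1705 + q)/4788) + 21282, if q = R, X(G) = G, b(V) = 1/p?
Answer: 335302805515382/15889147575 ≈ 21103.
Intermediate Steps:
p = -40
b(V) = -1/40 (b(V) = 1/(-40) = -1/40)
R = 1/9575 ≈ 0.00010444
q = 1/9575 ≈ 0.00010444
(-18687/(X(104) + b(-34)) + (1705 + q)/4788) + 21282 = (-18687/(104 - 1/40) + (1705 + 1/9575)/4788) + 21282 = (-18687/4159/40 + (16325376/9575)*(1/4788)) + 21282 = (-18687*40/4159 + 1360448/3820425) + 21282 = (-747480/4159 + 1360448/3820425) + 21282 = -2850033175768/15889147575 + 21282 = 335302805515382/15889147575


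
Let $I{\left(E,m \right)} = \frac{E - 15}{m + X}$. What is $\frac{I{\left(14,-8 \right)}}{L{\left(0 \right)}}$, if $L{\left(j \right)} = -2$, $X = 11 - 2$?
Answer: $\frac{1}{2} \approx 0.5$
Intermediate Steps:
$X = 9$
$I{\left(E,m \right)} = \frac{-15 + E}{9 + m}$ ($I{\left(E,m \right)} = \frac{E - 15}{m + 9} = \frac{-15 + E}{9 + m}$)
$\frac{I{\left(14,-8 \right)}}{L{\left(0 \right)}} = \frac{\frac{1}{9 - 8} \left(-15 + 14\right)}{-2} = 1^{-1} \left(-1\right) \left(- \frac{1}{2}\right) = 1 \left(-1\right) \left(- \frac{1}{2}\right) = \left(-1\right) \left(- \frac{1}{2}\right) = \frac{1}{2}$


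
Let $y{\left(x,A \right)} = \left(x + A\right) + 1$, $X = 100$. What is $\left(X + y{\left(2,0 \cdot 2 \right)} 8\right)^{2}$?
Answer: $15376$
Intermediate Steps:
$y{\left(x,A \right)} = 1 + A + x$ ($y{\left(x,A \right)} = \left(A + x\right) + 1 = 1 + A + x$)
$\left(X + y{\left(2,0 \cdot 2 \right)} 8\right)^{2} = \left(100 + \left(1 + 0 \cdot 2 + 2\right) 8\right)^{2} = \left(100 + \left(1 + 0 + 2\right) 8\right)^{2} = \left(100 + 3 \cdot 8\right)^{2} = \left(100 + 24\right)^{2} = 124^{2} = 15376$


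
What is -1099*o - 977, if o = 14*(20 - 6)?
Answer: -216381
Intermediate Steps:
o = 196 (o = 14*14 = 196)
-1099*o - 977 = -1099*196 - 977 = -215404 - 977 = -216381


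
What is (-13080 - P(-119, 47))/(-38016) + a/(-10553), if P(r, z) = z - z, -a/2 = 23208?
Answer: 79274329/16715952 ≈ 4.7424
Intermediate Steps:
a = -46416 (a = -2*23208 = -46416)
P(r, z) = 0
(-13080 - P(-119, 47))/(-38016) + a/(-10553) = (-13080 - 1*0)/(-38016) - 46416/(-10553) = (-13080 + 0)*(-1/38016) - 46416*(-1/10553) = -13080*(-1/38016) + 46416/10553 = 545/1584 + 46416/10553 = 79274329/16715952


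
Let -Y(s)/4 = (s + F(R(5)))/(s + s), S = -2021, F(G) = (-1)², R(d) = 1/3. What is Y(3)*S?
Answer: 16168/3 ≈ 5389.3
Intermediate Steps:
R(d) = ⅓
F(G) = 1
Y(s) = -2*(1 + s)/s (Y(s) = -4*(s + 1)/(s + s) = -4*(1 + s)/(2*s) = -4*(1 + s)*1/(2*s) = -2*(1 + s)/s)
Y(3)*S = (-2 - 2/3)*(-2021) = (-2 - 2*⅓)*(-2021) = (-2 - ⅔)*(-2021) = -8/3*(-2021) = 16168/3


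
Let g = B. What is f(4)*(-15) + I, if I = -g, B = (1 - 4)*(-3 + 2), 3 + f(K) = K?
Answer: -18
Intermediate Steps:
f(K) = -3 + K
B = 3 (B = -3*(-1) = 3)
g = 3
I = -3 (I = -1*3 = -3)
f(4)*(-15) + I = (-3 + 4)*(-15) - 3 = 1*(-15) - 3 = -15 - 3 = -18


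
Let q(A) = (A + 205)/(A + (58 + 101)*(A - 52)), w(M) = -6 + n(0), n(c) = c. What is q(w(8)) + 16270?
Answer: 150139361/9228 ≈ 16270.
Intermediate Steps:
w(M) = -6 (w(M) = -6 + 0 = -6)
q(A) = (205 + A)/(-8268 + 160*A) (q(A) = (205 + A)/(A + 159*(-52 + A)) = (205 + A)/(A + (-8268 + 159*A)) = (205 + A)/(-8268 + 160*A))
q(w(8)) + 16270 = (205 - 6)/(4*(-2067 + 40*(-6))) + 16270 = (1/4)*199/(-2067 - 240) + 16270 = (1/4)*199/(-2307) + 16270 = (1/4)*(-1/2307)*199 + 16270 = -199/9228 + 16270 = 150139361/9228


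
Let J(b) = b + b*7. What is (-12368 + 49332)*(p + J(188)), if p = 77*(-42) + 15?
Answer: -63393260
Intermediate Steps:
J(b) = 8*b (J(b) = b + 7*b = 8*b)
p = -3219 (p = -3234 + 15 = -3219)
(-12368 + 49332)*(p + J(188)) = (-12368 + 49332)*(-3219 + 8*188) = 36964*(-3219 + 1504) = 36964*(-1715) = -63393260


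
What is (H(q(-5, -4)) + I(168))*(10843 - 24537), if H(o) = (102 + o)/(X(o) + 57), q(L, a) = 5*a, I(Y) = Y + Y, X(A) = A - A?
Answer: -263390396/57 ≈ -4.6209e+6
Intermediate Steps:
X(A) = 0
I(Y) = 2*Y
H(o) = 34/19 + o/57 (H(o) = (102 + o)/(0 + 57) = (102 + o)/57 = (102 + o)*(1/57) = 34/19 + o/57)
(H(q(-5, -4)) + I(168))*(10843 - 24537) = ((34/19 + (5*(-4))/57) + 2*168)*(10843 - 24537) = ((34/19 + (1/57)*(-20)) + 336)*(-13694) = ((34/19 - 20/57) + 336)*(-13694) = (82/57 + 336)*(-13694) = (19234/57)*(-13694) = -263390396/57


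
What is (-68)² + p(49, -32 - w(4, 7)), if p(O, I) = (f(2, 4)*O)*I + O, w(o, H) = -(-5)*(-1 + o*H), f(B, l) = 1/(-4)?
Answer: 26875/4 ≈ 6718.8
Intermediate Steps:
f(B, l) = -¼
w(o, H) = -5 + 5*H*o (w(o, H) = -(-5)*(-1 + H*o) = -(5 - 5*H*o) = -5 + 5*H*o)
p(O, I) = O - I*O/4 (p(O, I) = (-O/4)*I + O = -I*O/4 + O = O - I*O/4)
(-68)² + p(49, -32 - w(4, 7)) = (-68)² + (¼)*49*(4 - (-32 - (-5 + 5*7*4))) = 4624 + (¼)*49*(4 - (-32 - (-5 + 140))) = 4624 + (¼)*49*(4 - (-32 - 1*135)) = 4624 + (¼)*49*(4 - (-32 - 135)) = 4624 + (¼)*49*(4 - 1*(-167)) = 4624 + (¼)*49*(4 + 167) = 4624 + (¼)*49*171 = 4624 + 8379/4 = 26875/4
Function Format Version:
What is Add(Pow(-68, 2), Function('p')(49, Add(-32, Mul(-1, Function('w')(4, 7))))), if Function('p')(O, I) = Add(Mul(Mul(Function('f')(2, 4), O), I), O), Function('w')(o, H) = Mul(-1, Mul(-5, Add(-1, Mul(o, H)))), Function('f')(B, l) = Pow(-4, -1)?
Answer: Rational(26875, 4) ≈ 6718.8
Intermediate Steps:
Function('f')(B, l) = Rational(-1, 4)
Function('w')(o, H) = Add(-5, Mul(5, H, o)) (Function('w')(o, H) = Mul(-1, Mul(-5, Add(-1, Mul(H, o)))) = Mul(-1, Add(5, Mul(-5, H, o))) = Add(-5, Mul(5, H, o)))
Function('p')(O, I) = Add(O, Mul(Rational(-1, 4), I, O)) (Function('p')(O, I) = Add(Mul(Mul(Rational(-1, 4), O), I), O) = Add(Mul(Rational(-1, 4), I, O), O) = Add(O, Mul(Rational(-1, 4), I, O)))
Add(Pow(-68, 2), Function('p')(49, Add(-32, Mul(-1, Function('w')(4, 7))))) = Add(Pow(-68, 2), Mul(Rational(1, 4), 49, Add(4, Mul(-1, Add(-32, Mul(-1, Add(-5, Mul(5, 7, 4)))))))) = Add(4624, Mul(Rational(1, 4), 49, Add(4, Mul(-1, Add(-32, Mul(-1, Add(-5, 140))))))) = Add(4624, Mul(Rational(1, 4), 49, Add(4, Mul(-1, Add(-32, Mul(-1, 135)))))) = Add(4624, Mul(Rational(1, 4), 49, Add(4, Mul(-1, Add(-32, -135))))) = Add(4624, Mul(Rational(1, 4), 49, Add(4, Mul(-1, -167)))) = Add(4624, Mul(Rational(1, 4), 49, Add(4, 167))) = Add(4624, Mul(Rational(1, 4), 49, 171)) = Add(4624, Rational(8379, 4)) = Rational(26875, 4)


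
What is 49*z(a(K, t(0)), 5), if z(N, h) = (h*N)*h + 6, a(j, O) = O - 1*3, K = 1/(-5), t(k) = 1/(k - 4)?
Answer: -14749/4 ≈ -3687.3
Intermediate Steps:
t(k) = 1/(-4 + k)
K = -⅕ ≈ -0.20000
a(j, O) = -3 + O (a(j, O) = O - 3 = -3 + O)
z(N, h) = 6 + N*h² (z(N, h) = (N*h)*h + 6 = N*h² + 6 = 6 + N*h²)
49*z(a(K, t(0)), 5) = 49*(6 + (-3 + 1/(-4 + 0))*5²) = 49*(6 + (-3 + 1/(-4))*25) = 49*(6 + (-3 - ¼)*25) = 49*(6 - 13/4*25) = 49*(6 - 325/4) = 49*(-301/4) = -14749/4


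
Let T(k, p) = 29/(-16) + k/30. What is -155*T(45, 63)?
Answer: 775/16 ≈ 48.438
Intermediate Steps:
T(k, p) = -29/16 + k/30 (T(k, p) = 29*(-1/16) + k*(1/30) = -29/16 + k/30)
-155*T(45, 63) = -155*(-29/16 + (1/30)*45) = -155*(-29/16 + 3/2) = -155*(-5/16) = 775/16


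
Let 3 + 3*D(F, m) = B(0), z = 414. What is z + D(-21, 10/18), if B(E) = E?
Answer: 413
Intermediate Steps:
D(F, m) = -1 (D(F, m) = -1 + (⅓)*0 = -1 + 0 = -1)
z + D(-21, 10/18) = 414 - 1 = 413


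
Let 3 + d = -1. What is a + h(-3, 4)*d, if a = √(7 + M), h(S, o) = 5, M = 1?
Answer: -20 + 2*√2 ≈ -17.172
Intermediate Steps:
d = -4 (d = -3 - 1 = -4)
a = 2*√2 (a = √(7 + 1) = √8 = 2*√2 ≈ 2.8284)
a + h(-3, 4)*d = 2*√2 + 5*(-4) = 2*√2 - 20 = -20 + 2*√2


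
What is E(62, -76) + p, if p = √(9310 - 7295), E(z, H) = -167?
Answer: -167 + √2015 ≈ -122.11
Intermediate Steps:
p = √2015 ≈ 44.889
E(62, -76) + p = -167 + √2015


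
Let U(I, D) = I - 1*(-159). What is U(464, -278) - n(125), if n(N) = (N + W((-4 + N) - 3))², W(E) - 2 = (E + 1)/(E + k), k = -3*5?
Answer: -167630593/10609 ≈ -15801.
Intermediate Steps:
k = -15
U(I, D) = 159 + I (U(I, D) = I + 159 = 159 + I)
W(E) = 2 + (1 + E)/(-15 + E) (W(E) = 2 + (E + 1)/(E - 15) = 2 + (1 + E)/(-15 + E))
n(N) = (N + (-50 + 3*N)/(-22 + N))² (n(N) = (N + (-29 + 3*((-4 + N) - 3))/(-15 + ((-4 + N) - 3)))² = (N + (-29 + 3*(-7 + N))/(-15 + (-7 + N)))² = (N + (-29 + (-21 + 3*N))/(-22 + N))² = (N + (-50 + 3*N)/(-22 + N))²)
U(464, -278) - n(125) = (159 + 464) - (-50 + 125² - 19*125)²/(-22 + 125)² = 623 - (-50 + 15625 - 2375)²/103² = 623 - 13200²/10609 = 623 - 174240000/10609 = -167630593/10609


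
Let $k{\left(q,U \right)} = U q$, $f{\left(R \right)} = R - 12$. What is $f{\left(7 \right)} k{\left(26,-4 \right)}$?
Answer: $520$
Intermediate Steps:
$f{\left(R \right)} = -12 + R$ ($f{\left(R \right)} = R - 12 = -12 + R$)
$f{\left(7 \right)} k{\left(26,-4 \right)} = \left(-12 + 7\right) \left(\left(-4\right) 26\right) = \left(-5\right) \left(-104\right) = 520$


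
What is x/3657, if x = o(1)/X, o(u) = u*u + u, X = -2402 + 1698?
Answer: -1/1287264 ≈ -7.7684e-7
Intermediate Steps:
X = -704
o(u) = u + u² (o(u) = u² + u = u + u²)
x = -1/352 (x = (1*(1 + 1))/(-704) = (1*2)*(-1/704) = 2*(-1/704) = -1/352 ≈ -0.0028409)
x/3657 = -1/352/3657 = -1/352*1/3657 = -1/1287264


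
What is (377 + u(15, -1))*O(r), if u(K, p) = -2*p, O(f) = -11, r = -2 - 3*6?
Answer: -4169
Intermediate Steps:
r = -20 (r = -2 - 18 = -20)
(377 + u(15, -1))*O(r) = (377 - 2*(-1))*(-11) = (377 + 2)*(-11) = 379*(-11) = -4169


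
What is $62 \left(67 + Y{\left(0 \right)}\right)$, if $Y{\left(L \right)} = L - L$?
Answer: $4154$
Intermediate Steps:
$Y{\left(L \right)} = 0$
$62 \left(67 + Y{\left(0 \right)}\right) = 62 \left(67 + 0\right) = 62 \cdot 67 = 4154$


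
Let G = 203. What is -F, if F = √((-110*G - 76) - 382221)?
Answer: -I*√404627 ≈ -636.1*I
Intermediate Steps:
F = I*√404627 (F = √((-110*203 - 76) - 382221) = √((-22330 - 76) - 382221) = √(-22406 - 382221) = √(-404627) = I*√404627 ≈ 636.1*I)
-F = -I*√404627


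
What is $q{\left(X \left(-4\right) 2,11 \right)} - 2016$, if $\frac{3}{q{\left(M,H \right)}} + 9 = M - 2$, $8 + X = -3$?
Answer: $- \frac{155229}{77} \approx -2016.0$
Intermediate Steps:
$X = -11$ ($X = -8 - 3 = -11$)
$q{\left(M,H \right)} = \frac{3}{-11 + M}$ ($q{\left(M,H \right)} = \frac{3}{-9 + \left(M - 2\right)} = \frac{3}{-9 + \left(-2 + M\right)} = \frac{3}{-11 + M}$)
$q{\left(X \left(-4\right) 2,11 \right)} - 2016 = \frac{3}{-11 + \left(-11\right) \left(-4\right) 2} - 2016 = \frac{3}{-11 + 44 \cdot 2} - 2016 = \frac{3}{-11 + 88} - 2016 = \frac{3}{77} - 2016 = - \frac{155229}{77}$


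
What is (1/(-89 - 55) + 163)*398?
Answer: 4670729/72 ≈ 64871.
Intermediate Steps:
(1/(-89 - 55) + 163)*398 = (1/(-144) + 163)*398 = (-1/144 + 163)*398 = (23471/144)*398 = 4670729/72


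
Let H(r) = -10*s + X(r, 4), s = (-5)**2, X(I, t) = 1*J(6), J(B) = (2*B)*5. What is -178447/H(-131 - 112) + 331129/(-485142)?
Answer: 21627304991/23044245 ≈ 938.51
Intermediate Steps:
J(B) = 10*B
X(I, t) = 60 (X(I, t) = 1*(10*6) = 1*60 = 60)
s = 25
H(r) = -190 (H(r) = -10*25 + 60 = -250 + 60 = -190)
-178447/H(-131 - 112) + 331129/(-485142) = -178447/(-190) + 331129/(-485142) = -178447*(-1/190) + 331129*(-1/485142) = 178447/190 - 331129/485142 = 21627304991/23044245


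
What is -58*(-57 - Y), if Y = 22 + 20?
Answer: 5742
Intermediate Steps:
Y = 42
-58*(-57 - Y) = -58*(-57 - 1*42) = -58*(-57 - 42) = -58*(-99) = 5742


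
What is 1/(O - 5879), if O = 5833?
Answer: -1/46 ≈ -0.021739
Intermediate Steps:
1/(O - 5879) = 1/(5833 - 5879) = 1/(-46) = -1/46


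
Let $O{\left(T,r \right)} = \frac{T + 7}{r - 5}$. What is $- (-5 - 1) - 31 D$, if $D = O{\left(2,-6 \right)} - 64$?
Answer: $\frac{22169}{11} \approx 2015.4$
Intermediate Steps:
$O{\left(T,r \right)} = \frac{7 + T}{-5 + r}$
$D = - \frac{713}{11}$ ($D = \frac{7 + 2}{-5 - 6} - 64 = \frac{1}{-11} \cdot 9 - 64 = \left(- \frac{1}{11}\right) 9 - 64 = - \frac{9}{11} - 64 = - \frac{713}{11} \approx -64.818$)
$- (-5 - 1) - 31 D = - (-5 - 1) - - \frac{22103}{11} = \left(-1\right) \left(-6\right) + \frac{22103}{11} = 6 + \frac{22103}{11} = \frac{22169}{11}$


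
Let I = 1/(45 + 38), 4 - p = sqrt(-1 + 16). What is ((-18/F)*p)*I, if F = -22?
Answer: 36/913 - 9*sqrt(15)/913 ≈ 0.0012521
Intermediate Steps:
p = 4 - sqrt(15) (p = 4 - sqrt(-1 + 16) = 4 - sqrt(15) ≈ 0.12702)
I = 1/83 ≈ 0.012048
((-18/F)*p)*I = ((-18/(-22))*(4 - sqrt(15)))*(1/83) = ((-18*(-1/22))*(4 - sqrt(15)))*(1/83) = (9*(4 - sqrt(15))/11)*(1/83) = (36/11 - 9*sqrt(15)/11)*(1/83) = 36/913 - 9*sqrt(15)/913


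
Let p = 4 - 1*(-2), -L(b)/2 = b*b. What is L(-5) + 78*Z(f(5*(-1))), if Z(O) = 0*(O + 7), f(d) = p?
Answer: -50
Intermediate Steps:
L(b) = -2*b**2 (L(b) = -2*b*b = -2*b**2)
p = 6 (p = 4 + 2 = 6)
f(d) = 6
Z(O) = 0 (Z(O) = 0*(7 + O) = 0)
L(-5) + 78*Z(f(5*(-1))) = -2*(-5)**2 + 78*0 = -2*25 + 0 = -50 + 0 = -50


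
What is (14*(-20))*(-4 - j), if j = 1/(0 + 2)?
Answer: 1260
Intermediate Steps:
j = ½ (j = 1/2 = ½ ≈ 0.50000)
(14*(-20))*(-4 - j) = (14*(-20))*(-4 - 1*½) = -280*(-4 - ½) = -280*(-9/2) = 1260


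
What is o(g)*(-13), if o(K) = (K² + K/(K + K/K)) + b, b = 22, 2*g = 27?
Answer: -309413/116 ≈ -2667.4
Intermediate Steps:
g = 27/2 (g = (½)*27 = 27/2 ≈ 13.500)
o(K) = 22 + K² + K/(1 + K) (o(K) = (K² + K/(K + K/K)) + 22 = (K² + K/(K + 1)) + 22 = (K² + K/(1 + K)) + 22 = 22 + K² + K/(1 + K))
o(g)*(-13) = ((22 + (27/2)² + (27/2)³ + 23*(27/2))/(1 + 27/2))*(-13) = ((22 + 729/4 + 19683/8 + 621/2)/(29/2))*(-13) = ((2/29)*(23801/8))*(-13) = (23801/116)*(-13) = -309413/116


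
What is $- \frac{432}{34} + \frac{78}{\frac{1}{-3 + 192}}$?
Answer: $\frac{250398}{17} \approx 14729.0$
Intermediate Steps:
$- \frac{432}{34} + \frac{78}{\frac{1}{-3 + 192}} = \left(-432\right) \frac{1}{34} + \frac{78}{\frac{1}{189}} = - \frac{216}{17} + 78 \frac{1}{\frac{1}{189}} = - \frac{216}{17} + 78 \cdot 189 = - \frac{216}{17} + 14742 = \frac{250398}{17}$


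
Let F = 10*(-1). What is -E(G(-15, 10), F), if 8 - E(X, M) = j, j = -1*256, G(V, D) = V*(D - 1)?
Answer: -264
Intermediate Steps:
G(V, D) = V*(-1 + D)
F = -10
j = -256
E(X, M) = 264 (E(X, M) = 8 - 1*(-256) = 8 + 256 = 264)
-E(G(-15, 10), F) = -1*264 = -264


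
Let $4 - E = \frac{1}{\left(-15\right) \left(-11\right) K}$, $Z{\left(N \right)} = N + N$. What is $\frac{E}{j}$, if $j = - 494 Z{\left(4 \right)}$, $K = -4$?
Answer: $- \frac{139}{137280} \approx -0.0010125$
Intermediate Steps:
$Z{\left(N \right)} = 2 N$
$j = -3952$ ($j = - 494 \cdot 2 \cdot 4 = \left(-494\right) 8 = -3952$)
$E = \frac{2641}{660}$ ($E = 4 - \frac{1}{\left(-15\right) \left(-11\right) \left(-4\right)} = 4 - \frac{1}{165 \left(-4\right)} = 4 - \frac{1}{-660} = 4 - - \frac{1}{660} = 4 + \frac{1}{660} = \frac{2641}{660} \approx 4.0015$)
$\frac{E}{j} = \frac{2641}{660 \left(-3952\right)} = \frac{2641}{660} \left(- \frac{1}{3952}\right) = - \frac{139}{137280}$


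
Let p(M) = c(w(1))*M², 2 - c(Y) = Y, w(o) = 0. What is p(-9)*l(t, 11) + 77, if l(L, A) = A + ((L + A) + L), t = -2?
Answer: 2993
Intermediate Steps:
l(L, A) = 2*A + 2*L (l(L, A) = A + ((A + L) + L) = A + (A + 2*L) = 2*A + 2*L)
c(Y) = 2 - Y
p(M) = 2*M² (p(M) = (2 - 1*0)*M² = (2 + 0)*M² = 2*M²)
p(-9)*l(t, 11) + 77 = (2*(-9)²)*(2*11 + 2*(-2)) + 77 = (2*81)*(22 - 4) + 77 = 162*18 + 77 = 2916 + 77 = 2993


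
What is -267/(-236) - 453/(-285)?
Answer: 61001/22420 ≈ 2.7208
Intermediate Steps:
-267/(-236) - 453/(-285) = -267*(-1/236) - 453*(-1/285) = 267/236 + 151/95 = 61001/22420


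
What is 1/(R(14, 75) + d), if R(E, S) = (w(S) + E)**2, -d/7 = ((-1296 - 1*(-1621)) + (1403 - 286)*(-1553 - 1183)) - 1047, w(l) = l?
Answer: 1/21405759 ≈ 4.6716e-8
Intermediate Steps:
d = 21397838 (d = -7*(((-1296 - 1*(-1621)) + (1403 - 286)*(-1553 - 1183)) - 1047) = -7*(((-1296 + 1621) + 1117*(-2736)) - 1047) = -7*((325 - 3056112) - 1047) = -7*(-3055787 - 1047) = -7*(-3056834) = 21397838)
R(E, S) = (E + S)**2 (R(E, S) = (S + E)**2 = (E + S)**2)
1/(R(14, 75) + d) = 1/((14 + 75)**2 + 21397838) = 1/(89**2 + 21397838) = 1/(7921 + 21397838) = 1/21405759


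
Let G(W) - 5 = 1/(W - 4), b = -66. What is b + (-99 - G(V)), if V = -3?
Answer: -1189/7 ≈ -169.86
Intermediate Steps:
G(W) = 5 + 1/(-4 + W) (G(W) = 5 + 1/(W - 4) = 5 + 1/(-4 + W))
b + (-99 - G(V)) = -66 + (-99 - (-19 + 5*(-3))/(-4 - 3)) = -66 + (-99 - (-19 - 15)/(-7)) = -66 + (-99 - (-1)*(-34)/7) = -66 + (-99 - 1*34/7) = -66 + (-99 - 34/7) = -66 - 727/7 = -1189/7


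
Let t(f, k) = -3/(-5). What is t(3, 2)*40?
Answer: 24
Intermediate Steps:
t(f, k) = 3/5 (t(f, k) = -3*(-1/5) = 3/5)
t(3, 2)*40 = (3/5)*40 = 24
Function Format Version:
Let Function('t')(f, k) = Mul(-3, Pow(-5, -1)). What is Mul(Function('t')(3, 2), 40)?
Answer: 24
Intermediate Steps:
Function('t')(f, k) = Rational(3, 5) (Function('t')(f, k) = Mul(-3, Rational(-1, 5)) = Rational(3, 5))
Mul(Function('t')(3, 2), 40) = Mul(Rational(3, 5), 40) = 24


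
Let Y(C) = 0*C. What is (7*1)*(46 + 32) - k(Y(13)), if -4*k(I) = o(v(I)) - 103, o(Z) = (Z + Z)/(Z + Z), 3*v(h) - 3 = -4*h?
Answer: 1041/2 ≈ 520.50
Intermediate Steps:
v(h) = 1 - 4*h/3 (v(h) = 1 + (-4*h)/3 = 1 - 4*h/3)
o(Z) = 1 (o(Z) = (2*Z)/((2*Z)) = (2*Z)*(1/(2*Z)) = 1)
Y(C) = 0
k(I) = 51/2 (k(I) = -(1 - 103)/4 = -1/4*(-102) = 51/2)
(7*1)*(46 + 32) - k(Y(13)) = (7*1)*(46 + 32) - 1*51/2 = 7*78 - 51/2 = 546 - 51/2 = 1041/2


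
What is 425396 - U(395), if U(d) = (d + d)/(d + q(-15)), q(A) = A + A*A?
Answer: 51472758/121 ≈ 4.2539e+5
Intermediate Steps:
q(A) = A + A**2
U(d) = 2*d/(210 + d) (U(d) = (d + d)/(d - 15*(1 - 15)) = (2*d)/(d - 15*(-14)) = (2*d)/(d + 210) = (2*d)/(210 + d) = 2*d/(210 + d))
425396 - U(395) = 425396 - 2*395/(210 + 395) = 425396 - 2*395/605 = 425396 - 1*158/121 = 425396 - 158/121 = 51472758/121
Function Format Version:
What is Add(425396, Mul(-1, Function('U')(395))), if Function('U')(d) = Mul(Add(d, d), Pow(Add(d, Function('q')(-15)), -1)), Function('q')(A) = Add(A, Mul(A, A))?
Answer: Rational(51472758, 121) ≈ 4.2539e+5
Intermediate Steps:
Function('q')(A) = Add(A, Pow(A, 2))
Function('U')(d) = Mul(2, d, Pow(Add(210, d), -1)) (Function('U')(d) = Mul(Add(d, d), Pow(Add(d, Mul(-15, Add(1, -15))), -1)) = Mul(Mul(2, d), Pow(Add(d, Mul(-15, -14)), -1)) = Mul(Mul(2, d), Pow(Add(d, 210), -1)) = Mul(Mul(2, d), Pow(Add(210, d), -1)) = Mul(2, d, Pow(Add(210, d), -1)))
Add(425396, Mul(-1, Function('U')(395))) = Add(425396, Mul(-1, Mul(2, 395, Pow(Add(210, 395), -1)))) = Add(425396, Mul(-1, Mul(2, 395, Pow(605, -1)))) = Add(425396, Mul(-1, Mul(2, 395, Rational(1, 605)))) = Add(425396, Mul(-1, Rational(158, 121))) = Add(425396, Rational(-158, 121)) = Rational(51472758, 121)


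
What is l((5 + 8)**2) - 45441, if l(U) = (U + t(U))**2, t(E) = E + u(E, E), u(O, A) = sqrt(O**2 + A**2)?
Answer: 125925 + 114244*sqrt(2) ≈ 2.8749e+5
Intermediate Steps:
u(O, A) = sqrt(A**2 + O**2)
t(E) = E + sqrt(2)*sqrt(E**2) (t(E) = E + sqrt(E**2 + E**2) = E + sqrt(2*E**2) = E + sqrt(2)*sqrt(E**2))
l(U) = (2*U + sqrt(2)*sqrt(U**2))**2 (l(U) = (U + (U + sqrt(2)*sqrt(U**2)))**2 = (2*U + sqrt(2)*sqrt(U**2))**2)
l((5 + 8)**2) - 45441 = (2*(5 + 8)**2 + sqrt(2)*sqrt(((5 + 8)**2)**2))**2 - 45441 = (2*13**2 + sqrt(2)*sqrt((13**2)**2))**2 - 45441 = (2*169 + sqrt(2)*sqrt(169**2))**2 - 45441 = (338 + sqrt(2)*sqrt(28561))**2 - 45441 = (338 + sqrt(2)*169)**2 - 45441 = (338 + 169*sqrt(2))**2 - 45441 = -45441 + (338 + 169*sqrt(2))**2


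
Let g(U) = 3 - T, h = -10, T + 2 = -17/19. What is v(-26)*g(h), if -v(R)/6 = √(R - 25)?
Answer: -672*I*√51/19 ≈ -252.58*I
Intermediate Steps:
T = -55/19 (T = -2 - 17/19 = -55/19 ≈ -2.8947)
v(R) = -6*√(-25 + R) (v(R) = -6*√(R - 25) = -6*√(-25 + R))
g(U) = 112/19 (g(U) = 3 - 1*(-55/19) = 3 + 55/19 = 112/19)
v(-26)*g(h) = -6*√(-25 - 26)*(112/19) = -6*I*√51*(112/19) = -672*I*√51/19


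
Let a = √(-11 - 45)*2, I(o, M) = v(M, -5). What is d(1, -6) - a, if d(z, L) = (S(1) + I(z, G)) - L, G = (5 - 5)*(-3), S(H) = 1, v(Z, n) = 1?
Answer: 8 - 4*I*√14 ≈ 8.0 - 14.967*I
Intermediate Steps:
G = 0 (G = 0*(-3) = 0)
I(o, M) = 1
a = 4*I*√14 (a = √(-56)*2 = (2*I*√14)*2 = 4*I*√14 ≈ 14.967*I)
d(z, L) = 2 - L (d(z, L) = (1 + 1) - L = 2 - L)
d(1, -6) - a = (2 - 1*(-6)) - 4*I*√14 = (2 + 6) - 4*I*√14 = 8 - 4*I*√14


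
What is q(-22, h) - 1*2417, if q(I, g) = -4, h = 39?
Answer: -2421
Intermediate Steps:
q(-22, h) - 1*2417 = -4 - 1*2417 = -4 - 2417 = -2421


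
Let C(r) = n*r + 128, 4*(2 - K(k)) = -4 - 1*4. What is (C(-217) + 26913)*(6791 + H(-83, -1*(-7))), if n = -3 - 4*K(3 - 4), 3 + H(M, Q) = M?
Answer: 208954620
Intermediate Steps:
H(M, Q) = -3 + M
K(k) = 4 (K(k) = 2 - (-4 - 1*4)/4 = 2 - (-4 - 4)/4 = 2 - 1/4*(-8) = 2 + 2 = 4)
n = -19 (n = -3 - 4*4 = -3 - 16 = -19)
C(r) = 128 - 19*r (C(r) = -19*r + 128 = 128 - 19*r)
(C(-217) + 26913)*(6791 + H(-83, -1*(-7))) = ((128 - 19*(-217)) + 26913)*(6791 + (-3 - 83)) = ((128 + 4123) + 26913)*(6791 - 86) = (4251 + 26913)*6705 = 31164*6705 = 208954620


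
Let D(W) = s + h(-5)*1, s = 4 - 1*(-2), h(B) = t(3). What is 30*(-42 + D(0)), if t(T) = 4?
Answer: -960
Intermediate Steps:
h(B) = 4
s = 6 (s = 4 + 2 = 6)
D(W) = 10 (D(W) = 6 + 4*1 = 6 + 4 = 10)
30*(-42 + D(0)) = 30*(-42 + 10) = 30*(-32) = -960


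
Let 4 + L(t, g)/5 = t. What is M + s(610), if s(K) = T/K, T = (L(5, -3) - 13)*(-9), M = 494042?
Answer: 150682846/305 ≈ 4.9404e+5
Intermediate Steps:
L(t, g) = -20 + 5*t
T = 72 (T = ((-20 + 5*5) - 13)*(-9) = ((-20 + 25) - 13)*(-9) = (5 - 13)*(-9) = -8*(-9) = 72)
s(K) = 72/K
M + s(610) = 494042 + 72/610 = 494042 + 72*(1/610) = 494042 + 36/305 = 150682846/305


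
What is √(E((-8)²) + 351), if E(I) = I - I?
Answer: 3*√39 ≈ 18.735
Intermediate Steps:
E(I) = 0
√(E((-8)²) + 351) = √(0 + 351) = √351 = 3*√39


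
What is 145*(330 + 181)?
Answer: 74095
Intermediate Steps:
145*(330 + 181) = 145*511 = 74095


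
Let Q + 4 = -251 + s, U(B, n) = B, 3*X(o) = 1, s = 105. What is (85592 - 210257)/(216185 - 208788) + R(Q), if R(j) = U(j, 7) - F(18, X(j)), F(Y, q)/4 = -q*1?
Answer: -3673057/22191 ≈ -165.52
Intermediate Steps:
X(o) = ⅓ (X(o) = (⅓)*1 = ⅓)
F(Y, q) = -4*q (F(Y, q) = 4*(-q*1) = 4*(-q) = -4*q)
Q = -150 (Q = -4 + (-251 + 105) = -4 - 146 = -150)
R(j) = 4/3 + j (R(j) = j - (-4)/3 = j - 1*(-4/3) = j + 4/3 = 4/3 + j)
(85592 - 210257)/(216185 - 208788) + R(Q) = (85592 - 210257)/(216185 - 208788) + (4/3 - 150) = -124665/7397 - 446/3 = -3673057/22191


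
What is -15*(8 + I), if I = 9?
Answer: -255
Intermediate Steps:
-15*(8 + I) = -15*(8 + 9) = -15*17 = -255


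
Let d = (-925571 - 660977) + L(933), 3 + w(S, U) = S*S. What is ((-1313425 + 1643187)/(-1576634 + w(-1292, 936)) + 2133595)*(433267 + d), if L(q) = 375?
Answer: -227847468292151262/92627 ≈ -2.4598e+12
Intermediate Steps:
w(S, U) = -3 + S² (w(S, U) = -3 + S*S = -3 + S²)
d = -1586173 (d = (-925571 - 660977) + 375 = -1586548 + 375 = -1586173)
((-1313425 + 1643187)/(-1576634 + w(-1292, 936)) + 2133595)*(433267 + d) = ((-1313425 + 1643187)/(-1576634 + (-3 + (-1292)²)) + 2133595)*(433267 - 1586173) = (329762/(-1576634 + (-3 + 1669264)) + 2133595)*(-1152906) = (329762/(-1576634 + 1669261) + 2133595)*(-1152906) = (329762/92627 + 2133595)*(-1152906) = (197628833827/92627)*(-1152906) = -227847468292151262/92627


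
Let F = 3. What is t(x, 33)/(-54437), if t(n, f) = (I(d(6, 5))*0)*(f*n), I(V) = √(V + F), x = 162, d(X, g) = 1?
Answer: 0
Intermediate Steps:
I(V) = √(3 + V) (I(V) = √(V + 3) = √(3 + V))
t(n, f) = 0 (t(n, f) = (√(3 + 1)*0)*(f*n) = (√4*0)*(f*n) = (2*0)*(f*n) = 0*(f*n) = 0)
t(x, 33)/(-54437) = 0/(-54437) = 0*(-1/54437) = 0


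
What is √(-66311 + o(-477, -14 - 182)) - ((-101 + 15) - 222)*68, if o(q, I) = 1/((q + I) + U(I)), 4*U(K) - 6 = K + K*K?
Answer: 20944 + I*√20932147254345/17767 ≈ 20944.0 + 257.51*I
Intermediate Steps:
U(K) = 3/2 + K/4 + K²/4 (U(K) = 3/2 + (K + K*K)/4 = 3/2 + (K + K²)/4 = 3/2 + (K/4 + K²/4) = 3/2 + K/4 + K²/4)
o(q, I) = 1/(3/2 + q + I²/4 + 5*I/4) (o(q, I) = 1/((q + I) + (3/2 + I/4 + I²/4)) = 1/((I + q) + (3/2 + I/4 + I²/4)) = 1/(3/2 + q + I²/4 + 5*I/4))
√(-66311 + o(-477, -14 - 182)) - ((-101 + 15) - 222)*68 = √(-66311 + 4/(6 + (-14 - 182)² + 4*(-477) + 5*(-14 - 182))) - ((-101 + 15) - 222)*68 = √(-66311 + 4/(6 + (-196)² - 1908 + 5*(-196))) - (-86 - 222)*68 = √(-66311 + 4/(6 + 38416 - 1908 - 980)) - (-308)*68 = √(-66311 + 4/35534) - 1*(-20944) = √(-66311 + 4*(1/35534)) + 20944 = √(-66311 + 2/17767) + 20944 = √(-1178147535/17767) + 20944 = I*√20932147254345/17767 + 20944 = 20944 + I*√20932147254345/17767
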